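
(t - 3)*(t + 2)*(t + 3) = t^3 + 2*t^2 - 9*t - 18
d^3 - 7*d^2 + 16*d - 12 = (d - 3)*(d - 2)^2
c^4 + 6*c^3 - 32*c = c*(c - 2)*(c + 4)^2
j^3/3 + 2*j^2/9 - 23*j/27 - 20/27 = (j/3 + 1/3)*(j - 5/3)*(j + 4/3)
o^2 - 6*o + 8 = (o - 4)*(o - 2)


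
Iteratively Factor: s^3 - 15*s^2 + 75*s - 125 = (s - 5)*(s^2 - 10*s + 25) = (s - 5)^2*(s - 5)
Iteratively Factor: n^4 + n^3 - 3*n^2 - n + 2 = (n + 2)*(n^3 - n^2 - n + 1) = (n - 1)*(n + 2)*(n^2 - 1) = (n - 1)*(n + 1)*(n + 2)*(n - 1)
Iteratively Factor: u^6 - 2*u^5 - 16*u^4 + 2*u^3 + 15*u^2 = (u)*(u^5 - 2*u^4 - 16*u^3 + 2*u^2 + 15*u) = u*(u - 1)*(u^4 - u^3 - 17*u^2 - 15*u) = u*(u - 1)*(u + 3)*(u^3 - 4*u^2 - 5*u) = u*(u - 1)*(u + 1)*(u + 3)*(u^2 - 5*u) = u*(u - 5)*(u - 1)*(u + 1)*(u + 3)*(u)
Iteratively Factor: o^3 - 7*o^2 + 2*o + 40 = (o - 4)*(o^2 - 3*o - 10) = (o - 5)*(o - 4)*(o + 2)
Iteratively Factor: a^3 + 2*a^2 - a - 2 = (a + 2)*(a^2 - 1) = (a + 1)*(a + 2)*(a - 1)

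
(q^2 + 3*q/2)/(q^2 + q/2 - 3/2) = q/(q - 1)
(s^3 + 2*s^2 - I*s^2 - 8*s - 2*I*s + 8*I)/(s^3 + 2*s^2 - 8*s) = (s - I)/s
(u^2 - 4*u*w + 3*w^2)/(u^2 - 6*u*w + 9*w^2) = (u - w)/(u - 3*w)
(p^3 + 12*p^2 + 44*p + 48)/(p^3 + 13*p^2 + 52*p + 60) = (p + 4)/(p + 5)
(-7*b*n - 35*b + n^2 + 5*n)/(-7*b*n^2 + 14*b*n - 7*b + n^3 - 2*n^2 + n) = (n + 5)/(n^2 - 2*n + 1)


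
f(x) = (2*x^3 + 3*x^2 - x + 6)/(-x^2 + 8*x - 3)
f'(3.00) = 4.75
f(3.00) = 7.00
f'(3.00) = 4.75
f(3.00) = 7.00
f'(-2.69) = -0.71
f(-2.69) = 0.27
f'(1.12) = -0.16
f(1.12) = 2.43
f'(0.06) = -7.12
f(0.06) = -2.36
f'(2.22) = 2.77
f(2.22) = 4.11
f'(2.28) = 2.90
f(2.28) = 4.28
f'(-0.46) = -0.93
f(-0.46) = -1.00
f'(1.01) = -0.91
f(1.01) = 2.49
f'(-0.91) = -0.49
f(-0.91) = -0.71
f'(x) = (2*x - 8)*(2*x^3 + 3*x^2 - x + 6)/(-x^2 + 8*x - 3)^2 + (6*x^2 + 6*x - 1)/(-x^2 + 8*x - 3) = (-2*x^4 + 32*x^3 + 5*x^2 - 6*x - 45)/(x^4 - 16*x^3 + 70*x^2 - 48*x + 9)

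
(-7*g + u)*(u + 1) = -7*g*u - 7*g + u^2 + u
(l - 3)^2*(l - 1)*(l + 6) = l^4 - l^3 - 27*l^2 + 81*l - 54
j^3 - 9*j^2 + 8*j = j*(j - 8)*(j - 1)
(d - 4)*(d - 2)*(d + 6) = d^3 - 28*d + 48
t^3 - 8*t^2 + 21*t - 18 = (t - 3)^2*(t - 2)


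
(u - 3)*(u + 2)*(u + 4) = u^3 + 3*u^2 - 10*u - 24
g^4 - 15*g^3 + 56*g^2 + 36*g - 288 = (g - 8)*(g - 6)*(g - 3)*(g + 2)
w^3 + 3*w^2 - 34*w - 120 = (w - 6)*(w + 4)*(w + 5)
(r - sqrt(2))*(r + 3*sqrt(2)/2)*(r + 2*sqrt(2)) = r^3 + 5*sqrt(2)*r^2/2 - r - 6*sqrt(2)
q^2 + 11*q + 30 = (q + 5)*(q + 6)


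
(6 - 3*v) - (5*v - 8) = 14 - 8*v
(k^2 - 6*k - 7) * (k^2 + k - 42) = k^4 - 5*k^3 - 55*k^2 + 245*k + 294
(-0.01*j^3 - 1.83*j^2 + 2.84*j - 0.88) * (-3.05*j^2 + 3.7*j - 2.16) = 0.0305*j^5 + 5.5445*j^4 - 15.4114*j^3 + 17.1448*j^2 - 9.3904*j + 1.9008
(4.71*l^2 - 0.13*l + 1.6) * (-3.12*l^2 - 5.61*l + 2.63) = -14.6952*l^4 - 26.0175*l^3 + 8.1246*l^2 - 9.3179*l + 4.208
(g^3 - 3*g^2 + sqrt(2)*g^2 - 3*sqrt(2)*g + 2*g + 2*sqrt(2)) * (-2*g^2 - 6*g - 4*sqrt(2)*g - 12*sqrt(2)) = -2*g^5 - 6*sqrt(2)*g^4 + 6*g^3 - 12*g^2 + 42*sqrt(2)*g^2 - 36*sqrt(2)*g + 56*g - 48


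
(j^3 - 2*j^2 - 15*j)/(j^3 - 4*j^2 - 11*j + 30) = j/(j - 2)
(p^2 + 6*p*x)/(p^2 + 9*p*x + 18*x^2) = p/(p + 3*x)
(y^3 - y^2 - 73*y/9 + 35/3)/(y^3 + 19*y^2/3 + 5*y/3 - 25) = (y - 7/3)/(y + 5)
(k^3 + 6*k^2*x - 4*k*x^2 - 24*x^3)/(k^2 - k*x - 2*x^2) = (k^2 + 8*k*x + 12*x^2)/(k + x)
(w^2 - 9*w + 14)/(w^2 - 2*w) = (w - 7)/w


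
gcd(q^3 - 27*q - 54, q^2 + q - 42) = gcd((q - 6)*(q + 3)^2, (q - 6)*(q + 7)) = q - 6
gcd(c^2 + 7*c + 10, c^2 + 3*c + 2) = c + 2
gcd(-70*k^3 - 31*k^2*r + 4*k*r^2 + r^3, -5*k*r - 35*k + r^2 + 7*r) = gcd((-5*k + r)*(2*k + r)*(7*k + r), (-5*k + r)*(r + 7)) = -5*k + r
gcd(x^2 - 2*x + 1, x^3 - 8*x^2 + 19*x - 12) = x - 1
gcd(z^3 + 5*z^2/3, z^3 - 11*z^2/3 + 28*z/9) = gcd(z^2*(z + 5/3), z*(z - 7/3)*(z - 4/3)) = z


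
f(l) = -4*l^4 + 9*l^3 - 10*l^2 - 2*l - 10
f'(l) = -16*l^3 + 27*l^2 - 20*l - 2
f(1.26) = -20.47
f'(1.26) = -16.34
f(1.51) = -25.63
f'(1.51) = -25.72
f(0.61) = -13.45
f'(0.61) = -7.78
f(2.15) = -56.55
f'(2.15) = -79.21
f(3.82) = -513.63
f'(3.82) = -576.29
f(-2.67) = -450.54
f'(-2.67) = 548.43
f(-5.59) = -5789.17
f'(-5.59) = 3748.33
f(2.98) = -182.04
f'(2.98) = -245.25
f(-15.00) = -235105.00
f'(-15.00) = 60373.00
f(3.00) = -187.00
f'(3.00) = -251.00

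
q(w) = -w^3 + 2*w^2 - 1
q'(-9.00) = -279.00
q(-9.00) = 890.00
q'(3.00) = -15.00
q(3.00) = -10.00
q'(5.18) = -59.78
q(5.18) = -86.33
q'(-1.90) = -18.43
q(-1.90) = 13.08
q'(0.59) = 1.32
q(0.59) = -0.51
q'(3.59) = -24.30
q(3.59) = -21.49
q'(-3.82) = -59.06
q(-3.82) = 83.93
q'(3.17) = -17.47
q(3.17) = -12.76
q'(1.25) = 0.31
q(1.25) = 0.17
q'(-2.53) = -29.32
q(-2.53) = 28.00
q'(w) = -3*w^2 + 4*w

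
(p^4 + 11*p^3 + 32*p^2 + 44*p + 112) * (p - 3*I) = p^5 + 11*p^4 - 3*I*p^4 + 32*p^3 - 33*I*p^3 + 44*p^2 - 96*I*p^2 + 112*p - 132*I*p - 336*I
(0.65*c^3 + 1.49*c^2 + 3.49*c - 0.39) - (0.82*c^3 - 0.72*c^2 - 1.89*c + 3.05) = -0.17*c^3 + 2.21*c^2 + 5.38*c - 3.44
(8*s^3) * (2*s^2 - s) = 16*s^5 - 8*s^4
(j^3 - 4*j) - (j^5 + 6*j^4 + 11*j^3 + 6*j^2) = -j^5 - 6*j^4 - 10*j^3 - 6*j^2 - 4*j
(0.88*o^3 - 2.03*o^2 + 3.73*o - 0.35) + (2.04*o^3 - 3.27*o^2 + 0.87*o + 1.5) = 2.92*o^3 - 5.3*o^2 + 4.6*o + 1.15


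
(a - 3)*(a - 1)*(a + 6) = a^3 + 2*a^2 - 21*a + 18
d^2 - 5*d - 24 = (d - 8)*(d + 3)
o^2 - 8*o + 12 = (o - 6)*(o - 2)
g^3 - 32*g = g*(g - 4*sqrt(2))*(g + 4*sqrt(2))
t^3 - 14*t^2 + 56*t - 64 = (t - 8)*(t - 4)*(t - 2)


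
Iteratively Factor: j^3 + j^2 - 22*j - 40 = (j + 2)*(j^2 - j - 20) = (j - 5)*(j + 2)*(j + 4)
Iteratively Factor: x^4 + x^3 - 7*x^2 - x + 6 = (x - 2)*(x^3 + 3*x^2 - x - 3) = (x - 2)*(x + 1)*(x^2 + 2*x - 3) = (x - 2)*(x + 1)*(x + 3)*(x - 1)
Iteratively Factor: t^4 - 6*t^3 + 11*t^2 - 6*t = (t)*(t^3 - 6*t^2 + 11*t - 6) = t*(t - 3)*(t^2 - 3*t + 2) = t*(t - 3)*(t - 1)*(t - 2)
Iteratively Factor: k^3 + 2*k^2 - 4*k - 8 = (k - 2)*(k^2 + 4*k + 4) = (k - 2)*(k + 2)*(k + 2)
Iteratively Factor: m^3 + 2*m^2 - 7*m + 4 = (m - 1)*(m^2 + 3*m - 4) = (m - 1)^2*(m + 4)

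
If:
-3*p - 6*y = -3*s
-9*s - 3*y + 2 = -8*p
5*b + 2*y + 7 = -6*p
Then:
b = 124*y/5 - 19/5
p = 2 - 21*y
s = 2 - 19*y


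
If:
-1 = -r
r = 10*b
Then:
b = 1/10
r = 1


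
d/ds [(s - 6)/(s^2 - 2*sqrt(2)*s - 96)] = (s^2 - 2*sqrt(2)*s - 2*(s - 6)*(s - sqrt(2)) - 96)/(-s^2 + 2*sqrt(2)*s + 96)^2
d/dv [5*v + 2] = 5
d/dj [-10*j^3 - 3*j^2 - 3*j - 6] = -30*j^2 - 6*j - 3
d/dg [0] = 0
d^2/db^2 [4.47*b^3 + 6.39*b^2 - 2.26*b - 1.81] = 26.82*b + 12.78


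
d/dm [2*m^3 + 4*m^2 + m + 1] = 6*m^2 + 8*m + 1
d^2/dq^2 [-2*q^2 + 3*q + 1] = -4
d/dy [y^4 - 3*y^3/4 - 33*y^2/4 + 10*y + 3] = 4*y^3 - 9*y^2/4 - 33*y/2 + 10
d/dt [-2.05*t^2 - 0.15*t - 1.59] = -4.1*t - 0.15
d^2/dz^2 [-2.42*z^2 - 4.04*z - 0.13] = -4.84000000000000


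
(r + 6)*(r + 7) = r^2 + 13*r + 42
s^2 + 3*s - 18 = (s - 3)*(s + 6)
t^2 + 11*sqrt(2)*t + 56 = (t + 4*sqrt(2))*(t + 7*sqrt(2))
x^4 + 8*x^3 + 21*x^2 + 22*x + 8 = (x + 1)^2*(x + 2)*(x + 4)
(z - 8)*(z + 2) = z^2 - 6*z - 16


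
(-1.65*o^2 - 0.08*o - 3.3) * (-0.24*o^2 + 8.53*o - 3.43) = 0.396*o^4 - 14.0553*o^3 + 5.7691*o^2 - 27.8746*o + 11.319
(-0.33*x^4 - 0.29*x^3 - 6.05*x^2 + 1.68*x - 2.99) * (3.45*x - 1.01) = -1.1385*x^5 - 0.6672*x^4 - 20.5796*x^3 + 11.9065*x^2 - 12.0123*x + 3.0199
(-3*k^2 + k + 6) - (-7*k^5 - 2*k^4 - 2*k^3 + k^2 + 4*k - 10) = 7*k^5 + 2*k^4 + 2*k^3 - 4*k^2 - 3*k + 16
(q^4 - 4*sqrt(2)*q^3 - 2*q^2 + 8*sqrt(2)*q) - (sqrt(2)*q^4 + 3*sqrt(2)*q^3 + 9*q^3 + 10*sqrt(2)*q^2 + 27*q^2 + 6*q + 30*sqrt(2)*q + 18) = -sqrt(2)*q^4 + q^4 - 7*sqrt(2)*q^3 - 9*q^3 - 29*q^2 - 10*sqrt(2)*q^2 - 22*sqrt(2)*q - 6*q - 18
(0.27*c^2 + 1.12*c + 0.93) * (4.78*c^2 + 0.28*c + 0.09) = 1.2906*c^4 + 5.4292*c^3 + 4.7833*c^2 + 0.3612*c + 0.0837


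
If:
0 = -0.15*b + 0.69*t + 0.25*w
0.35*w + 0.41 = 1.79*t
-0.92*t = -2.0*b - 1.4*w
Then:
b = 0.29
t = 0.17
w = -0.30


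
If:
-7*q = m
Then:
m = -7*q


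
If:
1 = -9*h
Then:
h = -1/9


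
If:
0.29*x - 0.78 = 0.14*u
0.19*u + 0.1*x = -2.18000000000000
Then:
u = -10.28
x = -2.27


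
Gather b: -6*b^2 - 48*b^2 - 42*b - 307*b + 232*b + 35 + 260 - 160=-54*b^2 - 117*b + 135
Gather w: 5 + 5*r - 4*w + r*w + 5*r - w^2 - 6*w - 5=10*r - w^2 + w*(r - 10)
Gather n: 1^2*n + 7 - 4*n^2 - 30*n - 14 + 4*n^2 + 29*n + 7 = 0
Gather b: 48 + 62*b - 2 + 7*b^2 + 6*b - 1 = 7*b^2 + 68*b + 45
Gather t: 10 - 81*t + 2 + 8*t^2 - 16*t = 8*t^2 - 97*t + 12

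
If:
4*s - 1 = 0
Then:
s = 1/4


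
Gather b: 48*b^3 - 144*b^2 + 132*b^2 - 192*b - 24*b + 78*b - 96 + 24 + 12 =48*b^3 - 12*b^2 - 138*b - 60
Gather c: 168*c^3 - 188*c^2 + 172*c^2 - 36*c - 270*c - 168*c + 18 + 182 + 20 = 168*c^3 - 16*c^2 - 474*c + 220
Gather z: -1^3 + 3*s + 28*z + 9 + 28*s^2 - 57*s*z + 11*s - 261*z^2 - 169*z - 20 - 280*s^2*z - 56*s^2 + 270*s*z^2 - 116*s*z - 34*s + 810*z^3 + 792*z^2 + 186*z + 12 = -28*s^2 - 20*s + 810*z^3 + z^2*(270*s + 531) + z*(-280*s^2 - 173*s + 45)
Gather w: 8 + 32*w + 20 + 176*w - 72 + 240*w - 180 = 448*w - 224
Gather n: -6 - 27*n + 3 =-27*n - 3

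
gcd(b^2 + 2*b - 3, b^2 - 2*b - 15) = b + 3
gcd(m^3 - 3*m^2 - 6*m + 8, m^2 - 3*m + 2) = m - 1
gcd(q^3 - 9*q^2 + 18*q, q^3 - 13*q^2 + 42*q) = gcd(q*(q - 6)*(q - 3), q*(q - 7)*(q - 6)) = q^2 - 6*q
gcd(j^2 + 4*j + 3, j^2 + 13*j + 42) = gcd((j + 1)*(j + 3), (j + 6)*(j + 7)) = 1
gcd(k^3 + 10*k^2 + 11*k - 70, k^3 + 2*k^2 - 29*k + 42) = k^2 + 5*k - 14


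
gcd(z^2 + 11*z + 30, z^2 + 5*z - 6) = z + 6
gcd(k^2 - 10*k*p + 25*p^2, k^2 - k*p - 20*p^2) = -k + 5*p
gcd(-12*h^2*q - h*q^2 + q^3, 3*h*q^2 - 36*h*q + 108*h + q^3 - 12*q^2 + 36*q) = 3*h + q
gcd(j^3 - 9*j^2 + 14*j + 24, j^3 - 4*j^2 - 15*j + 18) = j - 6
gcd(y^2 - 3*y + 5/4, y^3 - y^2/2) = y - 1/2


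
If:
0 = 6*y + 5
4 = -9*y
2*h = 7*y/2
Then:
No Solution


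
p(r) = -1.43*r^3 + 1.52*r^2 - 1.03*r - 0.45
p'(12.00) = -582.31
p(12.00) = -2264.97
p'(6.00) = -137.23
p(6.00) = -260.79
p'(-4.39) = -97.05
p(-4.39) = 154.35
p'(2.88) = -27.86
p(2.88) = -24.97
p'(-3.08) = -51.09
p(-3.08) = 58.92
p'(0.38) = -0.49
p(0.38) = -0.70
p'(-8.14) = -310.03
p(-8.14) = 879.92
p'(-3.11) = -51.98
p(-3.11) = 60.47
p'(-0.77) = -5.91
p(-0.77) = 1.90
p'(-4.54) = -103.26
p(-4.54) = 169.37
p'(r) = -4.29*r^2 + 3.04*r - 1.03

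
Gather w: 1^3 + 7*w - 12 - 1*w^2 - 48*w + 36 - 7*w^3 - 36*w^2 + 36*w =-7*w^3 - 37*w^2 - 5*w + 25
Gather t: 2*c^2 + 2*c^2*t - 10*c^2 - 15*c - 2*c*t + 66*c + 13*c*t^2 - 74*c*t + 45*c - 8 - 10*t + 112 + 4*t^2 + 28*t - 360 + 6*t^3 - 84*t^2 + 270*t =-8*c^2 + 96*c + 6*t^3 + t^2*(13*c - 80) + t*(2*c^2 - 76*c + 288) - 256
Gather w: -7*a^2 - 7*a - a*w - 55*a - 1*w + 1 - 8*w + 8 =-7*a^2 - 62*a + w*(-a - 9) + 9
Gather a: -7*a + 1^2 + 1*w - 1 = -7*a + w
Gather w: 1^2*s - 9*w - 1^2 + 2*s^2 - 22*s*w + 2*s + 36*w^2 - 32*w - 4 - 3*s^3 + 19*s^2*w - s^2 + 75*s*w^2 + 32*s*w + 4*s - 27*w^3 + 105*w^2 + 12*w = -3*s^3 + s^2 + 7*s - 27*w^3 + w^2*(75*s + 141) + w*(19*s^2 + 10*s - 29) - 5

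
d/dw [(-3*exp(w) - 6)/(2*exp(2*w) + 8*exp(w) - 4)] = 3*(2*(exp(w) + 2)^2 - exp(2*w) - 4*exp(w) + 2)*exp(w)/(2*(exp(2*w) + 4*exp(w) - 2)^2)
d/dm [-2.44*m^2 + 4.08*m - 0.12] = 4.08 - 4.88*m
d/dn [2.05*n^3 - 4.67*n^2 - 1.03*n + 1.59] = 6.15*n^2 - 9.34*n - 1.03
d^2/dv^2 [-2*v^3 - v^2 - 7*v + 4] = -12*v - 2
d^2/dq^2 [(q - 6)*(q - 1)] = 2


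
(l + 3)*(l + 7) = l^2 + 10*l + 21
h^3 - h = h*(h - 1)*(h + 1)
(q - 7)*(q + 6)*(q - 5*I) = q^3 - q^2 - 5*I*q^2 - 42*q + 5*I*q + 210*I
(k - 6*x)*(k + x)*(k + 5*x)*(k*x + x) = k^4*x + k^3*x - 31*k^2*x^3 - 30*k*x^4 - 31*k*x^3 - 30*x^4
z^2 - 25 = (z - 5)*(z + 5)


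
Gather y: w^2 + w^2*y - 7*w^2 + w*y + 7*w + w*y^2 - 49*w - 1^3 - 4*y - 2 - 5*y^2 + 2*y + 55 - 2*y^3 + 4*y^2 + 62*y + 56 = -6*w^2 - 42*w - 2*y^3 + y^2*(w - 1) + y*(w^2 + w + 60) + 108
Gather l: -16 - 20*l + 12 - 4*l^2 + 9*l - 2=-4*l^2 - 11*l - 6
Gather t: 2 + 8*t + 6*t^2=6*t^2 + 8*t + 2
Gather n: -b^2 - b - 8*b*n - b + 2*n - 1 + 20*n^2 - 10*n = -b^2 - 2*b + 20*n^2 + n*(-8*b - 8) - 1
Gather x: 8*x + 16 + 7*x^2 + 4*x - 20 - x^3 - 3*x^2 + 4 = -x^3 + 4*x^2 + 12*x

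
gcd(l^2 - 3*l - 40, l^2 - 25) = l + 5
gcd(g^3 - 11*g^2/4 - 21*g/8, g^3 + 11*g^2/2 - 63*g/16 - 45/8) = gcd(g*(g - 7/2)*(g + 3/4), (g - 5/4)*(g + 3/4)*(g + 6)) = g + 3/4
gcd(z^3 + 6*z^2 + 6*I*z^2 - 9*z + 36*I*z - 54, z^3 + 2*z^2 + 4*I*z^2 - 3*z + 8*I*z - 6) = z + 3*I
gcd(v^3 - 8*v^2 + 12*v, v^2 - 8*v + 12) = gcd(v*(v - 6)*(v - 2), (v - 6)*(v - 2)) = v^2 - 8*v + 12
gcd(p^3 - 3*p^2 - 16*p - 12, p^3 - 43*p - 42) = p + 1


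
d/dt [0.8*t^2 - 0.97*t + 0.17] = 1.6*t - 0.97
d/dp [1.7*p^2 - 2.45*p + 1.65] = 3.4*p - 2.45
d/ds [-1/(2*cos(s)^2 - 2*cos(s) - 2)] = (1 - 2*cos(s))*sin(s)/(2*(sin(s)^2 + cos(s))^2)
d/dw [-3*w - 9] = -3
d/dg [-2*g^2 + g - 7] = 1 - 4*g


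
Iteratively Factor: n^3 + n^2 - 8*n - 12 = (n + 2)*(n^2 - n - 6) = (n + 2)^2*(n - 3)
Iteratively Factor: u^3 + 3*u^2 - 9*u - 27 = (u + 3)*(u^2 - 9) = (u - 3)*(u + 3)*(u + 3)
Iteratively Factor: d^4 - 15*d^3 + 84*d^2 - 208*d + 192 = (d - 4)*(d^3 - 11*d^2 + 40*d - 48) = (d - 4)^2*(d^2 - 7*d + 12) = (d - 4)^3*(d - 3)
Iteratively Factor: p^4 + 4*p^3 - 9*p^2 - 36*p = (p)*(p^3 + 4*p^2 - 9*p - 36) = p*(p + 4)*(p^2 - 9) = p*(p + 3)*(p + 4)*(p - 3)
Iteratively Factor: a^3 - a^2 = (a)*(a^2 - a) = a*(a - 1)*(a)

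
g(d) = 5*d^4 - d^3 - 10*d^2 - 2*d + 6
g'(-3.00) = -509.00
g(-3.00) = 354.00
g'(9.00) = 14155.00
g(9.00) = 31254.00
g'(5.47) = 3072.18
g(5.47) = 4008.48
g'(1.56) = 35.43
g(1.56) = 4.36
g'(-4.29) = -1550.48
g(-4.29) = 1603.05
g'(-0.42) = 4.39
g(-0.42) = 5.31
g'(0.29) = -7.56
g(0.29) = 4.59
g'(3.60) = 820.24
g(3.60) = 662.35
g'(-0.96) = -3.26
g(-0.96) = 3.84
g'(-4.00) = -1250.00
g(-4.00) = 1198.00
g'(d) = 20*d^3 - 3*d^2 - 20*d - 2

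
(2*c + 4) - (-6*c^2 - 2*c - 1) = 6*c^2 + 4*c + 5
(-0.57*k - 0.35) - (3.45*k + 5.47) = -4.02*k - 5.82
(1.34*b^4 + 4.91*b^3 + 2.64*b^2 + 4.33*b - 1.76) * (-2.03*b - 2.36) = -2.7202*b^5 - 13.1297*b^4 - 16.9468*b^3 - 15.0203*b^2 - 6.646*b + 4.1536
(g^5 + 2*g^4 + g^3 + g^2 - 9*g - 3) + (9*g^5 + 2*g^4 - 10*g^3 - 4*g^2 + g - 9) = 10*g^5 + 4*g^4 - 9*g^3 - 3*g^2 - 8*g - 12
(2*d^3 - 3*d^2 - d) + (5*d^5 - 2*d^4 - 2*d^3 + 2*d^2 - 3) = 5*d^5 - 2*d^4 - d^2 - d - 3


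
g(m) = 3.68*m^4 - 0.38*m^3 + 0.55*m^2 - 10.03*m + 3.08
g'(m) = 14.72*m^3 - 1.14*m^2 + 1.1*m - 10.03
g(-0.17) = 4.81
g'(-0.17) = -10.32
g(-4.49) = 1589.26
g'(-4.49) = -1370.39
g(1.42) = 3.82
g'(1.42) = 31.38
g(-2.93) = 317.97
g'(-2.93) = -393.30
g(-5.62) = 3815.35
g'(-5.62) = -2665.08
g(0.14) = 1.69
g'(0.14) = -9.86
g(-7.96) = 15083.49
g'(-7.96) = -7515.17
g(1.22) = -0.88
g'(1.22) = 16.34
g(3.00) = 265.76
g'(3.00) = 380.45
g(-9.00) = 24559.40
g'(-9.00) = -10843.15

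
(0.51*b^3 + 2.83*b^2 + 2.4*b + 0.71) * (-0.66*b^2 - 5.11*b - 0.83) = -0.3366*b^5 - 4.4739*b^4 - 16.4686*b^3 - 15.0815*b^2 - 5.6201*b - 0.5893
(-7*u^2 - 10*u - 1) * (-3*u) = 21*u^3 + 30*u^2 + 3*u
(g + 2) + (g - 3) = 2*g - 1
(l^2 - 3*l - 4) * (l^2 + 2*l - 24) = l^4 - l^3 - 34*l^2 + 64*l + 96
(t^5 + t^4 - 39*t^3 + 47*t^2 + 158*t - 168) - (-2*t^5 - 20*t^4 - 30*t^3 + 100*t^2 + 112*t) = 3*t^5 + 21*t^4 - 9*t^3 - 53*t^2 + 46*t - 168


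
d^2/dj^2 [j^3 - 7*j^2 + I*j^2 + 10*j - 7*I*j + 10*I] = 6*j - 14 + 2*I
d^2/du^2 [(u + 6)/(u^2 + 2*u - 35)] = 2*(4*(u + 1)^2*(u + 6) - (3*u + 8)*(u^2 + 2*u - 35))/(u^2 + 2*u - 35)^3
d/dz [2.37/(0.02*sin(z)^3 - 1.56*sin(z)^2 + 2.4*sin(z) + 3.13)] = (-0.1422*sin(z)^2 + 7.3944*sin(z) - 5.688)*cos(z)/(0.02*sin(z)^3 - 1.56*sin(z)^2 + 2.4*sin(z) + 3.13)^2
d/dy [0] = 0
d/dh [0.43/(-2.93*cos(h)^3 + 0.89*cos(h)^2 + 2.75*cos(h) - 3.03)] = (-3.7797*cos(h)^2 + 0.7654*cos(h) + 1.1825)*sin(h)/(2.93*cos(h)^3 - 0.89*cos(h)^2 - 2.75*cos(h) + 3.03)^2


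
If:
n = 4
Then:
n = 4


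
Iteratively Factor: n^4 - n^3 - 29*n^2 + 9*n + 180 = (n - 5)*(n^3 + 4*n^2 - 9*n - 36) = (n - 5)*(n + 3)*(n^2 + n - 12) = (n - 5)*(n + 3)*(n + 4)*(n - 3)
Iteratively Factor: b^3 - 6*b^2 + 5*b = (b - 5)*(b^2 - b) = b*(b - 5)*(b - 1)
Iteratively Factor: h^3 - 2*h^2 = (h)*(h^2 - 2*h) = h*(h - 2)*(h)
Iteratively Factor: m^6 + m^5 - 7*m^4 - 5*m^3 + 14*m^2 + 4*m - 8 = (m - 2)*(m^5 + 3*m^4 - m^3 - 7*m^2 + 4) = (m - 2)*(m - 1)*(m^4 + 4*m^3 + 3*m^2 - 4*m - 4) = (m - 2)*(m - 1)^2*(m^3 + 5*m^2 + 8*m + 4) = (m - 2)*(m - 1)^2*(m + 2)*(m^2 + 3*m + 2) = (m - 2)*(m - 1)^2*(m + 2)^2*(m + 1)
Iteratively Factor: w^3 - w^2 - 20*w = (w - 5)*(w^2 + 4*w) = w*(w - 5)*(w + 4)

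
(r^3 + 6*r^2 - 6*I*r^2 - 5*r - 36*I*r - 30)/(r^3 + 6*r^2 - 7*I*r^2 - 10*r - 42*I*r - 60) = (r - I)/(r - 2*I)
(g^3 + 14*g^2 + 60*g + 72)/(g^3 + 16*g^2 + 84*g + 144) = (g + 2)/(g + 4)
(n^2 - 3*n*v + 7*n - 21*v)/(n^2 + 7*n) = (n - 3*v)/n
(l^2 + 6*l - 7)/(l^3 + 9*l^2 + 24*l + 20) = (l^2 + 6*l - 7)/(l^3 + 9*l^2 + 24*l + 20)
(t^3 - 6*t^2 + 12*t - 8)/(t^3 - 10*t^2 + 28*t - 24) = (t - 2)/(t - 6)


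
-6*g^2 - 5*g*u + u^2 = (-6*g + u)*(g + u)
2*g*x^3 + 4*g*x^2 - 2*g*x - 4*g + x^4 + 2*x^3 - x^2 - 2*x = (2*g + x)*(x - 1)*(x + 1)*(x + 2)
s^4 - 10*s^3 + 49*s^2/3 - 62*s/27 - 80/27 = (s - 8)*(s - 5/3)*(s - 2/3)*(s + 1/3)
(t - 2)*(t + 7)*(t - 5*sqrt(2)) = t^3 - 5*sqrt(2)*t^2 + 5*t^2 - 25*sqrt(2)*t - 14*t + 70*sqrt(2)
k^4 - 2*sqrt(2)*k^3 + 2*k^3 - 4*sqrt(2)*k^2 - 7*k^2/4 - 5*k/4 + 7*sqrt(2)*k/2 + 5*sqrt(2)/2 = (k - 1)*(k + 1/2)*(k + 5/2)*(k - 2*sqrt(2))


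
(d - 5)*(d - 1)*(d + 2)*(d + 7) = d^4 + 3*d^3 - 35*d^2 - 39*d + 70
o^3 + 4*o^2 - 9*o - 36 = (o - 3)*(o + 3)*(o + 4)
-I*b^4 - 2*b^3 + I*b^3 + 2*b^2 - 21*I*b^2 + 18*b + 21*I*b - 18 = (b - 6*I)*(b + I)*(b + 3*I)*(-I*b + I)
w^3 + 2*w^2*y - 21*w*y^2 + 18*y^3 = (w - 3*y)*(w - y)*(w + 6*y)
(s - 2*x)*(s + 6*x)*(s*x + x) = s^3*x + 4*s^2*x^2 + s^2*x - 12*s*x^3 + 4*s*x^2 - 12*x^3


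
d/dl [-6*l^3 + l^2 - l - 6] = -18*l^2 + 2*l - 1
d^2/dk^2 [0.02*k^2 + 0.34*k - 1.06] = 0.0400000000000000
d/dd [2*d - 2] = 2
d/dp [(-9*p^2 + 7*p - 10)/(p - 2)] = (-9*p^2 + 36*p - 4)/(p^2 - 4*p + 4)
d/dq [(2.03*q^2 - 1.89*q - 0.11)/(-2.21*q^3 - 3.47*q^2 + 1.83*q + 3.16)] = (4.4863*q^4 - 8.3538*q^3 - 3.5727*q^2 + 12.0662*q - 5.7711)/(4.8841*q^6 + 15.3374*q^5 + 3.9523*q^4 - 26.6674*q^3 - 18.5815*q^2 + 11.5656*q + 9.9856)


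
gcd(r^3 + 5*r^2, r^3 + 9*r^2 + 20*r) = r^2 + 5*r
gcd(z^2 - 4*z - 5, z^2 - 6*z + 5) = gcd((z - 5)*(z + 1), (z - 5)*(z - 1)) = z - 5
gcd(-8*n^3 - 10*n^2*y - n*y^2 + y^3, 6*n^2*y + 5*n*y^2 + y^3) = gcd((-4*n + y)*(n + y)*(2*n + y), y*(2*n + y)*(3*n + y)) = 2*n + y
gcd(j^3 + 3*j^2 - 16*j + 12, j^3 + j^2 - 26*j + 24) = j^2 + 5*j - 6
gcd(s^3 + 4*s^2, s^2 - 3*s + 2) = 1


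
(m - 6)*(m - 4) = m^2 - 10*m + 24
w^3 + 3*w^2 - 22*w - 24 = (w - 4)*(w + 1)*(w + 6)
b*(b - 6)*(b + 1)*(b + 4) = b^4 - b^3 - 26*b^2 - 24*b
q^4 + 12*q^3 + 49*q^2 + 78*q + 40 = (q + 1)*(q + 2)*(q + 4)*(q + 5)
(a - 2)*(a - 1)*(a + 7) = a^3 + 4*a^2 - 19*a + 14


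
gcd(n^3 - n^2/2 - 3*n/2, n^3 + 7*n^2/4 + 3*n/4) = n^2 + n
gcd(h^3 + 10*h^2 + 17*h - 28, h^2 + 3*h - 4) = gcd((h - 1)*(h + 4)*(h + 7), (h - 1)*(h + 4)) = h^2 + 3*h - 4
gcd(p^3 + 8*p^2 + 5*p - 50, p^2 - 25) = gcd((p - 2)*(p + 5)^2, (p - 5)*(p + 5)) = p + 5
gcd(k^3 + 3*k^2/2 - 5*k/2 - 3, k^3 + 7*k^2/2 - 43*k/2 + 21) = k - 3/2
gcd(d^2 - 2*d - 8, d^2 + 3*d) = 1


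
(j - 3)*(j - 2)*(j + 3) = j^3 - 2*j^2 - 9*j + 18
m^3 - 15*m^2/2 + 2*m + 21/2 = (m - 7)*(m - 3/2)*(m + 1)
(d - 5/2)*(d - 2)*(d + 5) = d^3 + d^2/2 - 35*d/2 + 25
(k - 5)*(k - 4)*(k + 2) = k^3 - 7*k^2 + 2*k + 40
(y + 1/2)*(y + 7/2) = y^2 + 4*y + 7/4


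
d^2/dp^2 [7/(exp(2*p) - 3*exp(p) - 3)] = 7*((3 - 4*exp(p))*(-exp(2*p) + 3*exp(p) + 3) - 2*(2*exp(p) - 3)^2*exp(p))*exp(p)/(-exp(2*p) + 3*exp(p) + 3)^3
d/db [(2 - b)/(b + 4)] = -6/(b + 4)^2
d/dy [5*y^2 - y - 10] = 10*y - 1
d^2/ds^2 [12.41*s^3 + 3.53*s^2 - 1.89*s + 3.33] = 74.46*s + 7.06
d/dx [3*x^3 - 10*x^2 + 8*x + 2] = 9*x^2 - 20*x + 8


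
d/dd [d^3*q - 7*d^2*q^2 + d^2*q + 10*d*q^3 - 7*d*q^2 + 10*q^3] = q*(3*d^2 - 14*d*q + 2*d + 10*q^2 - 7*q)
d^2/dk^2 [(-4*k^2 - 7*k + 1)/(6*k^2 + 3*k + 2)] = 2*(-180*k^3 + 252*k^2 + 306*k + 23)/(216*k^6 + 324*k^5 + 378*k^4 + 243*k^3 + 126*k^2 + 36*k + 8)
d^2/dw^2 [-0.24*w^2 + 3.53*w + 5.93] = -0.480000000000000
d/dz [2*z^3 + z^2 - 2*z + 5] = 6*z^2 + 2*z - 2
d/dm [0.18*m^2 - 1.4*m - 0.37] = 0.36*m - 1.4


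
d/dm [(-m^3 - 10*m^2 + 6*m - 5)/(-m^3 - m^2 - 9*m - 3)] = (-9*m^4 + 30*m^3 + 90*m^2 + 50*m - 63)/(m^6 + 2*m^5 + 19*m^4 + 24*m^3 + 87*m^2 + 54*m + 9)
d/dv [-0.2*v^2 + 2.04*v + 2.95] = 2.04 - 0.4*v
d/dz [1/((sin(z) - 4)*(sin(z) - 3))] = (7 - 2*sin(z))*cos(z)/((sin(z) - 4)^2*(sin(z) - 3)^2)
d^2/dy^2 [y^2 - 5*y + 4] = 2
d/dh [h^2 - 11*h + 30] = 2*h - 11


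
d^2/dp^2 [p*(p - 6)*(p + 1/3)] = 6*p - 34/3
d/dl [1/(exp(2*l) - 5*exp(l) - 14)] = (5 - 2*exp(l))*exp(l)/(-exp(2*l) + 5*exp(l) + 14)^2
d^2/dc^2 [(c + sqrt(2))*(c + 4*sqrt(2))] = 2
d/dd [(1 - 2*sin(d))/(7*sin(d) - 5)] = 3*cos(d)/(7*sin(d) - 5)^2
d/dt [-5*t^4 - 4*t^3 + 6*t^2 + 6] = 4*t*(-5*t^2 - 3*t + 3)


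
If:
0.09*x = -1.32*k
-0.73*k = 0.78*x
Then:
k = 0.00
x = 0.00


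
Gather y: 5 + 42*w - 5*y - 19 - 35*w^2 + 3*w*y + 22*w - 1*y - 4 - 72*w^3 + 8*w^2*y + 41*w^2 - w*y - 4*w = -72*w^3 + 6*w^2 + 60*w + y*(8*w^2 + 2*w - 6) - 18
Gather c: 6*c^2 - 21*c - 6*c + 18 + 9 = 6*c^2 - 27*c + 27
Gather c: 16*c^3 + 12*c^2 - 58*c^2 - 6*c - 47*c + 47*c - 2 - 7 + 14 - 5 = 16*c^3 - 46*c^2 - 6*c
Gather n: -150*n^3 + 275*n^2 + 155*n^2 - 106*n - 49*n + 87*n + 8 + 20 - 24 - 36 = -150*n^3 + 430*n^2 - 68*n - 32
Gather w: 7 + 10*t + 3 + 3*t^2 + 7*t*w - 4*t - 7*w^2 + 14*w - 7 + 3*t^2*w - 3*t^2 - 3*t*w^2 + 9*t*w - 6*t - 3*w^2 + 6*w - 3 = w^2*(-3*t - 10) + w*(3*t^2 + 16*t + 20)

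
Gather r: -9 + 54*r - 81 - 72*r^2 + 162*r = -72*r^2 + 216*r - 90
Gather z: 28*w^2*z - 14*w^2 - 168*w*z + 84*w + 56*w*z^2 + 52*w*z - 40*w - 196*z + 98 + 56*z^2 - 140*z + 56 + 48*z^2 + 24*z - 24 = -14*w^2 + 44*w + z^2*(56*w + 104) + z*(28*w^2 - 116*w - 312) + 130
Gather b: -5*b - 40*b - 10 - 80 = -45*b - 90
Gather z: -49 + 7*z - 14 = 7*z - 63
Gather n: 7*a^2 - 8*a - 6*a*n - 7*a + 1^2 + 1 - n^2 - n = 7*a^2 - 15*a - n^2 + n*(-6*a - 1) + 2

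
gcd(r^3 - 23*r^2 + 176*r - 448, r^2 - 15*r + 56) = r^2 - 15*r + 56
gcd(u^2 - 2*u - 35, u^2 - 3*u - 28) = u - 7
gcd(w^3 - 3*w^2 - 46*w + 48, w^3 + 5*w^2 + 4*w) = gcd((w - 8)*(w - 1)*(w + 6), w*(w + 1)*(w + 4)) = 1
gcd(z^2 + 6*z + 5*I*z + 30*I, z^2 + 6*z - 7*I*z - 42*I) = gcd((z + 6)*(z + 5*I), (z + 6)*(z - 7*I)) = z + 6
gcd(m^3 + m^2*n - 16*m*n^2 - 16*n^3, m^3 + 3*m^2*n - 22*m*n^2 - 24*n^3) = m^2 - 3*m*n - 4*n^2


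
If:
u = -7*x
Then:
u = -7*x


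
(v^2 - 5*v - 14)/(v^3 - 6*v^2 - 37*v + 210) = (v + 2)/(v^2 + v - 30)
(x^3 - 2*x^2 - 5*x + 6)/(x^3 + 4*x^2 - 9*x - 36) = (x^2 + x - 2)/(x^2 + 7*x + 12)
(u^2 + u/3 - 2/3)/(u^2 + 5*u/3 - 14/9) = 3*(u + 1)/(3*u + 7)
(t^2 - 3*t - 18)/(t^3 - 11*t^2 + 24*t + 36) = (t + 3)/(t^2 - 5*t - 6)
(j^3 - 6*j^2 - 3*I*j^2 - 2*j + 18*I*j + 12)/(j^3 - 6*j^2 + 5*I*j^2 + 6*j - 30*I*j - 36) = (j - 2*I)/(j + 6*I)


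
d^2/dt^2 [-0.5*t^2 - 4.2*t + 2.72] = -1.00000000000000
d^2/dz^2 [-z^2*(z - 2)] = 4 - 6*z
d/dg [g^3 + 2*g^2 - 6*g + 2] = 3*g^2 + 4*g - 6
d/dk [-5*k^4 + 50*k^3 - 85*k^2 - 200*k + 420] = -20*k^3 + 150*k^2 - 170*k - 200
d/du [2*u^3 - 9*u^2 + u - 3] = 6*u^2 - 18*u + 1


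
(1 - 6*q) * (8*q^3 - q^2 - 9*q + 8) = -48*q^4 + 14*q^3 + 53*q^2 - 57*q + 8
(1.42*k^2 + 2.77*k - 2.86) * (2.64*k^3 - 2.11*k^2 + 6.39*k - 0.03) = 3.7488*k^5 + 4.3166*k^4 - 4.3213*k^3 + 23.6923*k^2 - 18.3585*k + 0.0858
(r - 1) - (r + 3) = -4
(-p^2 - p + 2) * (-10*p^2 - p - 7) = 10*p^4 + 11*p^3 - 12*p^2 + 5*p - 14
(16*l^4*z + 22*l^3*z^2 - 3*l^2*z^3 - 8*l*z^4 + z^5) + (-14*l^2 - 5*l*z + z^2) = 16*l^4*z + 22*l^3*z^2 - 3*l^2*z^3 - 14*l^2 - 8*l*z^4 - 5*l*z + z^5 + z^2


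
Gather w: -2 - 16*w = -16*w - 2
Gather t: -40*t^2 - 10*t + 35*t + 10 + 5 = -40*t^2 + 25*t + 15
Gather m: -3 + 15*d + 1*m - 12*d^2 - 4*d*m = -12*d^2 + 15*d + m*(1 - 4*d) - 3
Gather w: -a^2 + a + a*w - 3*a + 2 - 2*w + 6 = -a^2 - 2*a + w*(a - 2) + 8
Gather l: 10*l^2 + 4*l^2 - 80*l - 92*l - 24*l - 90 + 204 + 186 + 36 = 14*l^2 - 196*l + 336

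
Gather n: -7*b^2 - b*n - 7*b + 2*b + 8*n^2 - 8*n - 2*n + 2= -7*b^2 - 5*b + 8*n^2 + n*(-b - 10) + 2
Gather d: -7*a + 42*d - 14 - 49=-7*a + 42*d - 63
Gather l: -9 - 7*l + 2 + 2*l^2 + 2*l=2*l^2 - 5*l - 7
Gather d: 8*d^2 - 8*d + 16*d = 8*d^2 + 8*d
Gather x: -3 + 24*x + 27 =24*x + 24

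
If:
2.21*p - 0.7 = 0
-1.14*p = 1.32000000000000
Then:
No Solution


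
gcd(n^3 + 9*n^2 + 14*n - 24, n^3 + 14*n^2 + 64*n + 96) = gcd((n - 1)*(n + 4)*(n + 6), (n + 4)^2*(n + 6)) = n^2 + 10*n + 24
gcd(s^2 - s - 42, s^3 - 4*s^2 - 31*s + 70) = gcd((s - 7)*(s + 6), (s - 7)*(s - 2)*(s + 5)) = s - 7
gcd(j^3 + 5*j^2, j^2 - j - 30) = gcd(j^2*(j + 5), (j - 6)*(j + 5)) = j + 5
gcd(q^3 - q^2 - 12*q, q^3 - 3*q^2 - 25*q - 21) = q + 3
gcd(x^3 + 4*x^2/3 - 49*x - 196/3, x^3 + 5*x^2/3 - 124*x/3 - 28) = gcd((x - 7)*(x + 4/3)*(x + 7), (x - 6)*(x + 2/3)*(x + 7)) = x + 7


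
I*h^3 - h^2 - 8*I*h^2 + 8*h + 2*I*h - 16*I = (h - 8)*(h + 2*I)*(I*h + 1)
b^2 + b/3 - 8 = (b - 8/3)*(b + 3)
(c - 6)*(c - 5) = c^2 - 11*c + 30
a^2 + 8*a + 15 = (a + 3)*(a + 5)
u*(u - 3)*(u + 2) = u^3 - u^2 - 6*u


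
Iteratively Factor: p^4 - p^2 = (p)*(p^3 - p) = p*(p - 1)*(p^2 + p) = p^2*(p - 1)*(p + 1)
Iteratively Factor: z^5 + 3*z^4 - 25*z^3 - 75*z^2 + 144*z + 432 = (z + 3)*(z^4 - 25*z^2 + 144) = (z - 4)*(z + 3)*(z^3 + 4*z^2 - 9*z - 36) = (z - 4)*(z + 3)^2*(z^2 + z - 12) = (z - 4)*(z + 3)^2*(z + 4)*(z - 3)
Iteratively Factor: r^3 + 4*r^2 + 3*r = (r + 1)*(r^2 + 3*r) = r*(r + 1)*(r + 3)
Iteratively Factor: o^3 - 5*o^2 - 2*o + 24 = (o - 3)*(o^2 - 2*o - 8) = (o - 3)*(o + 2)*(o - 4)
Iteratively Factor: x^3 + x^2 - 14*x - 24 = (x + 2)*(x^2 - x - 12) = (x - 4)*(x + 2)*(x + 3)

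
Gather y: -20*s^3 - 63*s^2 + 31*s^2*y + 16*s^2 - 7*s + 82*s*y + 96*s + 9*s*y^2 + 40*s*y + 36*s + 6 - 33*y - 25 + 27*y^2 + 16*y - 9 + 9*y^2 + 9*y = -20*s^3 - 47*s^2 + 125*s + y^2*(9*s + 36) + y*(31*s^2 + 122*s - 8) - 28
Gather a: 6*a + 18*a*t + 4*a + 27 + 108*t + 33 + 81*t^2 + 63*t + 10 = a*(18*t + 10) + 81*t^2 + 171*t + 70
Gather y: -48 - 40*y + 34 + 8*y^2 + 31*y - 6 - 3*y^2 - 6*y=5*y^2 - 15*y - 20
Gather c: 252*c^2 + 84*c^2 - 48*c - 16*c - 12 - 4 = 336*c^2 - 64*c - 16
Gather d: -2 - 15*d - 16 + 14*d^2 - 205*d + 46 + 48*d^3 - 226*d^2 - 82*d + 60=48*d^3 - 212*d^2 - 302*d + 88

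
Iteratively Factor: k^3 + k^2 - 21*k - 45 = (k + 3)*(k^2 - 2*k - 15) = (k + 3)^2*(k - 5)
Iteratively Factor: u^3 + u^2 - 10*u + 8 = (u - 2)*(u^2 + 3*u - 4) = (u - 2)*(u - 1)*(u + 4)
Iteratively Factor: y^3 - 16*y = (y + 4)*(y^2 - 4*y) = (y - 4)*(y + 4)*(y)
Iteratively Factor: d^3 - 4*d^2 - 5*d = (d + 1)*(d^2 - 5*d) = (d - 5)*(d + 1)*(d)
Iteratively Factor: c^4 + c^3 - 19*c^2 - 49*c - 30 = (c + 3)*(c^3 - 2*c^2 - 13*c - 10) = (c + 1)*(c + 3)*(c^2 - 3*c - 10) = (c + 1)*(c + 2)*(c + 3)*(c - 5)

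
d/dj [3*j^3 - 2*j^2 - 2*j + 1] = 9*j^2 - 4*j - 2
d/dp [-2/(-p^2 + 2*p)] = 4*(1 - p)/(p^2*(p - 2)^2)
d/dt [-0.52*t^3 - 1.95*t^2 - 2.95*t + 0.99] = -1.56*t^2 - 3.9*t - 2.95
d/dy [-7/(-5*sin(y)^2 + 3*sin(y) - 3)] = 7*(3 - 10*sin(y))*cos(y)/(5*sin(y)^2 - 3*sin(y) + 3)^2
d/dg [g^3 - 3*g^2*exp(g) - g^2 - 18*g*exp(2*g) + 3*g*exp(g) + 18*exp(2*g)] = -3*g^2*exp(g) + 3*g^2 - 36*g*exp(2*g) - 3*g*exp(g) - 2*g + 18*exp(2*g) + 3*exp(g)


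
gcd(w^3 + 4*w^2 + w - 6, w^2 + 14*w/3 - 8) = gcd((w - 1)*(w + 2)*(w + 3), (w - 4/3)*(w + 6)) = 1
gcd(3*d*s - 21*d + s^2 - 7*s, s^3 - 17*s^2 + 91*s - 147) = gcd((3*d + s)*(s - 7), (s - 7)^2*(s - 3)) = s - 7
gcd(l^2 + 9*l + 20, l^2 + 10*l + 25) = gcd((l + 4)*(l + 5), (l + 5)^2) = l + 5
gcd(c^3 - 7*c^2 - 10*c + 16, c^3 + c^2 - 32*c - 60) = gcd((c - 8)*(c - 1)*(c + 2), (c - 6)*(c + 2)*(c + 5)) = c + 2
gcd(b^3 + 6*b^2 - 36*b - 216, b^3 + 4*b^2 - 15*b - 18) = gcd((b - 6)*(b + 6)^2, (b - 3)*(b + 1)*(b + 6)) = b + 6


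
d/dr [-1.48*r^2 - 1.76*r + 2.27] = -2.96*r - 1.76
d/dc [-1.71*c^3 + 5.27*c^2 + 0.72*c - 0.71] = -5.13*c^2 + 10.54*c + 0.72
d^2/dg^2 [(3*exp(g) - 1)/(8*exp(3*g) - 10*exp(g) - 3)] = (768*exp(6*g) - 576*exp(5*g) + 960*exp(4*g) + 1096*exp(3*g) - 216*exp(2*g) - 190*exp(g) + 57)*exp(g)/(512*exp(9*g) - 1920*exp(7*g) - 576*exp(6*g) + 2400*exp(5*g) + 1440*exp(4*g) - 784*exp(3*g) - 900*exp(2*g) - 270*exp(g) - 27)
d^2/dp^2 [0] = 0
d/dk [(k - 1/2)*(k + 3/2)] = 2*k + 1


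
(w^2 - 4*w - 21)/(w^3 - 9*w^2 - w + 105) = 1/(w - 5)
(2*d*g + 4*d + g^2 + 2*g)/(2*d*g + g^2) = (g + 2)/g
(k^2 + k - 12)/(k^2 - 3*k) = (k + 4)/k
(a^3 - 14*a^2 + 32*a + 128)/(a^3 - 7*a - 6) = (a^2 - 16*a + 64)/(a^2 - 2*a - 3)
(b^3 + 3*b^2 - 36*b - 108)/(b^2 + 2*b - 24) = (b^2 - 3*b - 18)/(b - 4)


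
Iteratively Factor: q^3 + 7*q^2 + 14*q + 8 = (q + 4)*(q^2 + 3*q + 2) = (q + 1)*(q + 4)*(q + 2)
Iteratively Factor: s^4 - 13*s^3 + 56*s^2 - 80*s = (s - 5)*(s^3 - 8*s^2 + 16*s) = (s - 5)*(s - 4)*(s^2 - 4*s) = (s - 5)*(s - 4)^2*(s)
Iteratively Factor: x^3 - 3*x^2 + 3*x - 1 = (x - 1)*(x^2 - 2*x + 1) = (x - 1)^2*(x - 1)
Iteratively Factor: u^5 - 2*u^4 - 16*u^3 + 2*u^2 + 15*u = (u + 1)*(u^4 - 3*u^3 - 13*u^2 + 15*u) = (u + 1)*(u + 3)*(u^3 - 6*u^2 + 5*u) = (u - 1)*(u + 1)*(u + 3)*(u^2 - 5*u) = u*(u - 1)*(u + 1)*(u + 3)*(u - 5)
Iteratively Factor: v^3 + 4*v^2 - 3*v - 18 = (v + 3)*(v^2 + v - 6) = (v + 3)^2*(v - 2)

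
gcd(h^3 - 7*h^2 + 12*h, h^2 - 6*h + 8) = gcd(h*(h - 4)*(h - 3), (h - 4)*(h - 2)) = h - 4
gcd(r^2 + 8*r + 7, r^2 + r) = r + 1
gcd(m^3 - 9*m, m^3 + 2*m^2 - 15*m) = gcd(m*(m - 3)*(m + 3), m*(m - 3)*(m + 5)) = m^2 - 3*m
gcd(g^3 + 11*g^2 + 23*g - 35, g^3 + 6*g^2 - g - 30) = g + 5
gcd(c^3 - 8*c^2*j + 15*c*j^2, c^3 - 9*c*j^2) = c^2 - 3*c*j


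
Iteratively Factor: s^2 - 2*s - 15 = (s - 5)*(s + 3)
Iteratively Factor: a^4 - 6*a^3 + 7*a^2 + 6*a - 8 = (a - 1)*(a^3 - 5*a^2 + 2*a + 8) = (a - 2)*(a - 1)*(a^2 - 3*a - 4) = (a - 2)*(a - 1)*(a + 1)*(a - 4)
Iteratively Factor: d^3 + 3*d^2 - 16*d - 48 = (d + 3)*(d^2 - 16) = (d + 3)*(d + 4)*(d - 4)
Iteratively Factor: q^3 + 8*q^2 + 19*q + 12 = (q + 3)*(q^2 + 5*q + 4) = (q + 3)*(q + 4)*(q + 1)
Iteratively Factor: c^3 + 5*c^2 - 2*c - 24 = (c - 2)*(c^2 + 7*c + 12) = (c - 2)*(c + 4)*(c + 3)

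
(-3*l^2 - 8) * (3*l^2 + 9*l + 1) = -9*l^4 - 27*l^3 - 27*l^2 - 72*l - 8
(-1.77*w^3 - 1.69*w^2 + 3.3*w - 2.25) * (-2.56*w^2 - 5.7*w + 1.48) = 4.5312*w^5 + 14.4154*w^4 - 1.4346*w^3 - 15.5512*w^2 + 17.709*w - 3.33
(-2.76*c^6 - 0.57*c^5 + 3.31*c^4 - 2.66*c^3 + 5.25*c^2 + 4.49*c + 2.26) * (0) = 0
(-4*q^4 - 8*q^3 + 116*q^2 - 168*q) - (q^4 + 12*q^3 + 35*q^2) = -5*q^4 - 20*q^3 + 81*q^2 - 168*q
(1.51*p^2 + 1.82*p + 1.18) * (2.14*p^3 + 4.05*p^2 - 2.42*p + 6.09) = 3.2314*p^5 + 10.0103*p^4 + 6.242*p^3 + 9.5705*p^2 + 8.2282*p + 7.1862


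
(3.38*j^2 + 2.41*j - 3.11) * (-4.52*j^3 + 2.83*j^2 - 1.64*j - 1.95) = -15.2776*j^5 - 1.3278*j^4 + 15.3343*j^3 - 19.3447*j^2 + 0.400899999999999*j + 6.0645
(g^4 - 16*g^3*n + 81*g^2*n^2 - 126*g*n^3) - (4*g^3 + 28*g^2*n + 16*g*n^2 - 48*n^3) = g^4 - 16*g^3*n - 4*g^3 + 81*g^2*n^2 - 28*g^2*n - 126*g*n^3 - 16*g*n^2 + 48*n^3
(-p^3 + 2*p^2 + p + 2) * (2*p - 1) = -2*p^4 + 5*p^3 + 3*p - 2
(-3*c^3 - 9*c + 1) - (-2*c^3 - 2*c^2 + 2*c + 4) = -c^3 + 2*c^2 - 11*c - 3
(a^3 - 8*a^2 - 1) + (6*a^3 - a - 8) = 7*a^3 - 8*a^2 - a - 9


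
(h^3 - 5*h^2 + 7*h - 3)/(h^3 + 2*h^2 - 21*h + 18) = (h - 1)/(h + 6)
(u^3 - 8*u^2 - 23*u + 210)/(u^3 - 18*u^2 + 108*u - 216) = (u^2 - 2*u - 35)/(u^2 - 12*u + 36)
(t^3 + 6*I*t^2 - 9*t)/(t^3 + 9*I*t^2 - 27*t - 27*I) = t/(t + 3*I)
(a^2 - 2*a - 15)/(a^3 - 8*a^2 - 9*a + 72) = (a - 5)/(a^2 - 11*a + 24)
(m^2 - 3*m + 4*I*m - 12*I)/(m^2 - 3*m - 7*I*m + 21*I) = (m + 4*I)/(m - 7*I)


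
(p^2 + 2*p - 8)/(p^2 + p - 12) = (p - 2)/(p - 3)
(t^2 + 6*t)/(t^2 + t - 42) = t*(t + 6)/(t^2 + t - 42)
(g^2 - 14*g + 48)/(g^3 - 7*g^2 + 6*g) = (g - 8)/(g*(g - 1))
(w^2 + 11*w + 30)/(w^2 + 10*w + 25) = (w + 6)/(w + 5)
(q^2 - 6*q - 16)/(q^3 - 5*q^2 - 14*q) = (q - 8)/(q*(q - 7))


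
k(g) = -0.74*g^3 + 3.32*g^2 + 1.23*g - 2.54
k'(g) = -2.22*g^2 + 6.64*g + 1.23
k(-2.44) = 24.97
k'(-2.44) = -28.19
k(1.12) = 1.96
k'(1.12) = 5.88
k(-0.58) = -1.99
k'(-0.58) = -3.37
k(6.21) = -44.09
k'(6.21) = -43.15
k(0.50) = -1.19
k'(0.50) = 4.00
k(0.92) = 0.83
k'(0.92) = 5.46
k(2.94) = 10.97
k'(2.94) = 1.56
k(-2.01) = 14.41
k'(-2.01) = -21.09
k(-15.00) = 3223.51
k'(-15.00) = -597.87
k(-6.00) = 269.44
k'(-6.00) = -118.53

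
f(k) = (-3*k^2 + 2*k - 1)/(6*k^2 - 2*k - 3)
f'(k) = (2 - 12*k)*(-3*k^2 + 2*k - 1)/(6*k^2 - 2*k - 3)^2 + (2 - 6*k)/(6*k^2 - 2*k - 3)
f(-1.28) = -0.90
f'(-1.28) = -0.64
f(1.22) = -0.87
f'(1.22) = 1.61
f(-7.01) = -0.53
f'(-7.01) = -0.01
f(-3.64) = -0.57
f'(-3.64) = -0.03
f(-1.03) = -1.15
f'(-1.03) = -1.54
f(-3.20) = -0.59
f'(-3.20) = -0.04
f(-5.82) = -0.54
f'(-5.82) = -0.01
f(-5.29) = -0.54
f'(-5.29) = -0.01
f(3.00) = -0.49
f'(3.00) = 0.01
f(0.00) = 0.33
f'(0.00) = -0.89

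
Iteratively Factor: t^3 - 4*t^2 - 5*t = (t + 1)*(t^2 - 5*t) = (t - 5)*(t + 1)*(t)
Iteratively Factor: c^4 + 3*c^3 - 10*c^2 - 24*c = (c - 3)*(c^3 + 6*c^2 + 8*c) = (c - 3)*(c + 2)*(c^2 + 4*c) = (c - 3)*(c + 2)*(c + 4)*(c)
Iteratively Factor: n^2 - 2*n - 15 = (n - 5)*(n + 3)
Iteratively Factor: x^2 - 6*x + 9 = (x - 3)*(x - 3)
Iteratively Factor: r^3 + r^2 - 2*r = (r)*(r^2 + r - 2) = r*(r - 1)*(r + 2)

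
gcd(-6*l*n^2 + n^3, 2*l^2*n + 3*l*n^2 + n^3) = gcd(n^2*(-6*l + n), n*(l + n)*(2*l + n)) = n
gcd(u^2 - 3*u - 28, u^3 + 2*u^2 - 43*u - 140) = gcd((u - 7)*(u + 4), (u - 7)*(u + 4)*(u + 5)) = u^2 - 3*u - 28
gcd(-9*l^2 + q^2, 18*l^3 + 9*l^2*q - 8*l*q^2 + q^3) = -3*l + q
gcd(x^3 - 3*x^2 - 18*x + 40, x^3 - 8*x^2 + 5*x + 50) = x - 5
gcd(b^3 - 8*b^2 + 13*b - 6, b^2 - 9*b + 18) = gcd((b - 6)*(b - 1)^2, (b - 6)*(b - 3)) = b - 6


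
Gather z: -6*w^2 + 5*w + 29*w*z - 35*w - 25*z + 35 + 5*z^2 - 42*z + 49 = -6*w^2 - 30*w + 5*z^2 + z*(29*w - 67) + 84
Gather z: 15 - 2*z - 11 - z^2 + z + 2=-z^2 - z + 6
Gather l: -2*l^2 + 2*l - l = -2*l^2 + l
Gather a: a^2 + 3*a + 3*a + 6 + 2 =a^2 + 6*a + 8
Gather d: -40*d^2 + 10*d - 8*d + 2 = -40*d^2 + 2*d + 2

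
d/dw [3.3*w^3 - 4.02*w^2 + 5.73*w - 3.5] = 9.9*w^2 - 8.04*w + 5.73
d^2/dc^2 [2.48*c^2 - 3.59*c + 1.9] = 4.96000000000000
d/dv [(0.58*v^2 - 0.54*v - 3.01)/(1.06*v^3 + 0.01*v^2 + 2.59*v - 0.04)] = (-0.6148*v^4 + 1.1448*v^3 + 11.0794*v^2 + 0.0138*v + 7.8175)/(1.1236*v^6 + 0.0212*v^5 + 5.4909*v^4 - 0.033*v^3 + 6.7073*v^2 - 0.2072*v + 0.0016)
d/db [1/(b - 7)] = -1/(b - 7)^2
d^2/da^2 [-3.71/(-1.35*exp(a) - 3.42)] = (6.761475*exp(a) - 17.12907)*exp(a)/(1.35*exp(a) + 3.42)^3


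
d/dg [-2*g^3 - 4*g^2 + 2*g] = -6*g^2 - 8*g + 2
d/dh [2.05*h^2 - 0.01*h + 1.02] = 4.1*h - 0.01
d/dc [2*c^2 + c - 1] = 4*c + 1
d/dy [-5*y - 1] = -5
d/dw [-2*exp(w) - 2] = -2*exp(w)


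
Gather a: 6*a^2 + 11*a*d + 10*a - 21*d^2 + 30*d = 6*a^2 + a*(11*d + 10) - 21*d^2 + 30*d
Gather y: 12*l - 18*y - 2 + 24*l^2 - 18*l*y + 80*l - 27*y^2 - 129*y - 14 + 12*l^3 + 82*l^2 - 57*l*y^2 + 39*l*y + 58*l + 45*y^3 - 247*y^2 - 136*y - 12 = 12*l^3 + 106*l^2 + 150*l + 45*y^3 + y^2*(-57*l - 274) + y*(21*l - 283) - 28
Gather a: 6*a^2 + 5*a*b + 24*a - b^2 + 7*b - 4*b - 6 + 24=6*a^2 + a*(5*b + 24) - b^2 + 3*b + 18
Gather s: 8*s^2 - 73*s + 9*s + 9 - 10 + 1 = 8*s^2 - 64*s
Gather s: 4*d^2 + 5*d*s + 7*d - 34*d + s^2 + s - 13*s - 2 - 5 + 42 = 4*d^2 - 27*d + s^2 + s*(5*d - 12) + 35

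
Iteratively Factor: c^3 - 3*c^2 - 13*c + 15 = (c - 1)*(c^2 - 2*c - 15) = (c - 5)*(c - 1)*(c + 3)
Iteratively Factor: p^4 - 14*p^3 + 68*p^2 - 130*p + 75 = (p - 1)*(p^3 - 13*p^2 + 55*p - 75) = (p - 3)*(p - 1)*(p^2 - 10*p + 25) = (p - 5)*(p - 3)*(p - 1)*(p - 5)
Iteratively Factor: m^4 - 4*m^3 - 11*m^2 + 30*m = (m - 5)*(m^3 + m^2 - 6*m) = (m - 5)*(m - 2)*(m^2 + 3*m) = m*(m - 5)*(m - 2)*(m + 3)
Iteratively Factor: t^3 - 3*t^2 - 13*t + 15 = (t + 3)*(t^2 - 6*t + 5) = (t - 1)*(t + 3)*(t - 5)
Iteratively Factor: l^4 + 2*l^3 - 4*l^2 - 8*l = (l + 2)*(l^3 - 4*l) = (l - 2)*(l + 2)*(l^2 + 2*l) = l*(l - 2)*(l + 2)*(l + 2)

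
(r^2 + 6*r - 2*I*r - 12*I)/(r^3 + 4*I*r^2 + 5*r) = (r^2 + 2*r*(3 - I) - 12*I)/(r*(r^2 + 4*I*r + 5))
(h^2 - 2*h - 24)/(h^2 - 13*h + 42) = (h + 4)/(h - 7)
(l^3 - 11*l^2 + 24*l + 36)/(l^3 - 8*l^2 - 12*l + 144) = (l + 1)/(l + 4)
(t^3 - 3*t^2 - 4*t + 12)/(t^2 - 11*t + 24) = (t^2 - 4)/(t - 8)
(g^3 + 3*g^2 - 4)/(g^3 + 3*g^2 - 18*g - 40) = (g^2 + g - 2)/(g^2 + g - 20)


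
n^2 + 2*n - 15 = (n - 3)*(n + 5)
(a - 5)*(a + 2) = a^2 - 3*a - 10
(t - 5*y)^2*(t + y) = t^3 - 9*t^2*y + 15*t*y^2 + 25*y^3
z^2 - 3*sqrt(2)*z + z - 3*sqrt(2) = (z + 1)*(z - 3*sqrt(2))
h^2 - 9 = (h - 3)*(h + 3)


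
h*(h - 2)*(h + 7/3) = h^3 + h^2/3 - 14*h/3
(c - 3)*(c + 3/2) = c^2 - 3*c/2 - 9/2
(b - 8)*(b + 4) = b^2 - 4*b - 32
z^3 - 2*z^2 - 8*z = z*(z - 4)*(z + 2)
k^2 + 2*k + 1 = (k + 1)^2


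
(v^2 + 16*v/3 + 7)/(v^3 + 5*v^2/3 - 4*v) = (3*v + 7)/(v*(3*v - 4))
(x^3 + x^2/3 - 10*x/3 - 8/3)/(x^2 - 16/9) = 3*(x^2 - x - 2)/(3*x - 4)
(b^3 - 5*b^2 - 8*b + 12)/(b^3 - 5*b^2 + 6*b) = (b^3 - 5*b^2 - 8*b + 12)/(b*(b^2 - 5*b + 6))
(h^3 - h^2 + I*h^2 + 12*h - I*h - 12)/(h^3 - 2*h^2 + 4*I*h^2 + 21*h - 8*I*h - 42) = (h^2 + h*(-1 + 4*I) - 4*I)/(h^2 + h*(-2 + 7*I) - 14*I)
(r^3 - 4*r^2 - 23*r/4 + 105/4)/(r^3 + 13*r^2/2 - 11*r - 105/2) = (r - 7/2)/(r + 7)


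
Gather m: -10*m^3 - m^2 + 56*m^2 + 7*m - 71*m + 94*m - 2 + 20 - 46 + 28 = -10*m^3 + 55*m^2 + 30*m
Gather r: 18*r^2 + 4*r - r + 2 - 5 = 18*r^2 + 3*r - 3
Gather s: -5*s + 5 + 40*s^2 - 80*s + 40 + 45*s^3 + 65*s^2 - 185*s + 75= 45*s^3 + 105*s^2 - 270*s + 120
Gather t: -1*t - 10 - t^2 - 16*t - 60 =-t^2 - 17*t - 70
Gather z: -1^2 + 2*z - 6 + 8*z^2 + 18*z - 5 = 8*z^2 + 20*z - 12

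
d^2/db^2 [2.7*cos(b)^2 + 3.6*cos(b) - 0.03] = -3.6*cos(b) - 5.4*cos(2*b)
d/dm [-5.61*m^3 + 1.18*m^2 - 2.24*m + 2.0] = -16.83*m^2 + 2.36*m - 2.24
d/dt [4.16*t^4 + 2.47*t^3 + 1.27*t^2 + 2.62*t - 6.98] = 16.64*t^3 + 7.41*t^2 + 2.54*t + 2.62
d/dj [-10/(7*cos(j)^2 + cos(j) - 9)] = -10*(14*cos(j) + 1)*sin(j)/(7*cos(j)^2 + cos(j) - 9)^2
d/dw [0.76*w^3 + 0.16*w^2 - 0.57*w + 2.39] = 2.28*w^2 + 0.32*w - 0.57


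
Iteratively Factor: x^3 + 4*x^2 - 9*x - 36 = (x + 4)*(x^2 - 9) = (x + 3)*(x + 4)*(x - 3)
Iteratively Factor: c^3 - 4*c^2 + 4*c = (c - 2)*(c^2 - 2*c) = (c - 2)^2*(c)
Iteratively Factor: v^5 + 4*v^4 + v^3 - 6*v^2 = (v + 2)*(v^4 + 2*v^3 - 3*v^2) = (v + 2)*(v + 3)*(v^3 - v^2) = v*(v + 2)*(v + 3)*(v^2 - v) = v^2*(v + 2)*(v + 3)*(v - 1)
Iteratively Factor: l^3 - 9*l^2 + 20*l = (l - 4)*(l^2 - 5*l) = l*(l - 4)*(l - 5)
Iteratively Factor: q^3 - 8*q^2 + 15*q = (q - 5)*(q^2 - 3*q) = (q - 5)*(q - 3)*(q)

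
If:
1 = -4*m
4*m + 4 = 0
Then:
No Solution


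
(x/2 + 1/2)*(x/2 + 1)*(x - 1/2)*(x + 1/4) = x^4/4 + 11*x^3/16 + 9*x^2/32 - 7*x/32 - 1/16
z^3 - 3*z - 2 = (z - 2)*(z + 1)^2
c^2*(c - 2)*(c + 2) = c^4 - 4*c^2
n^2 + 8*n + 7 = (n + 1)*(n + 7)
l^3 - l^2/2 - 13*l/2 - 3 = (l - 3)*(l + 1/2)*(l + 2)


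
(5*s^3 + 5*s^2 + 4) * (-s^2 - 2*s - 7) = -5*s^5 - 15*s^4 - 45*s^3 - 39*s^2 - 8*s - 28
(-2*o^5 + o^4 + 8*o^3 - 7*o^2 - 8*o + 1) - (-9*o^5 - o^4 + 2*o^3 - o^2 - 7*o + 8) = 7*o^5 + 2*o^4 + 6*o^3 - 6*o^2 - o - 7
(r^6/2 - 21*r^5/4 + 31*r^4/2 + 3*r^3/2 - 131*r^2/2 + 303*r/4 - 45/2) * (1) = r^6/2 - 21*r^5/4 + 31*r^4/2 + 3*r^3/2 - 131*r^2/2 + 303*r/4 - 45/2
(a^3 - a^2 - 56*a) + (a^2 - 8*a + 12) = a^3 - 64*a + 12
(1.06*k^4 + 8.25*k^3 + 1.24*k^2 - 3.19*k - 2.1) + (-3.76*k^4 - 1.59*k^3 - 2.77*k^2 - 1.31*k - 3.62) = -2.7*k^4 + 6.66*k^3 - 1.53*k^2 - 4.5*k - 5.72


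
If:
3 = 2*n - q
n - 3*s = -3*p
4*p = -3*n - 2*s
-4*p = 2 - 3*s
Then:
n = 36/29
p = -22/29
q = -15/29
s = -10/29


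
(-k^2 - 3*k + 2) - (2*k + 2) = -k^2 - 5*k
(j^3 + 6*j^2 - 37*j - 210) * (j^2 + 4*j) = j^5 + 10*j^4 - 13*j^3 - 358*j^2 - 840*j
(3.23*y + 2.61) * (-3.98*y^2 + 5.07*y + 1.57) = -12.8554*y^3 + 5.9883*y^2 + 18.3038*y + 4.0977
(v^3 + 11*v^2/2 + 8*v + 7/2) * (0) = 0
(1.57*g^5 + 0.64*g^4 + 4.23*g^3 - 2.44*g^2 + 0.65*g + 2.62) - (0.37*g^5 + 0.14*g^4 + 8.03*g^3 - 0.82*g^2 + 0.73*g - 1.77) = 1.2*g^5 + 0.5*g^4 - 3.8*g^3 - 1.62*g^2 - 0.08*g + 4.39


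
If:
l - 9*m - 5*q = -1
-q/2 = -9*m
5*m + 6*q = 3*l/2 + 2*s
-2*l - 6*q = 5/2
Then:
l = -79/68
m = -1/612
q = -1/34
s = 1907/2448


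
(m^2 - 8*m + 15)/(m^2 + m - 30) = (m - 3)/(m + 6)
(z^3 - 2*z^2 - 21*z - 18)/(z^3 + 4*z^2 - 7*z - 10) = (z^2 - 3*z - 18)/(z^2 + 3*z - 10)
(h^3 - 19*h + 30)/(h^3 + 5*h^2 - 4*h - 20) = (h - 3)/(h + 2)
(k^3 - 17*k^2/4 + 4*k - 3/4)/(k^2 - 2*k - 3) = (4*k^2 - 5*k + 1)/(4*(k + 1))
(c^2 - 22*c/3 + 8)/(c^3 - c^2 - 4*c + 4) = (c^2 - 22*c/3 + 8)/(c^3 - c^2 - 4*c + 4)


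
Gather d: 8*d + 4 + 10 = 8*d + 14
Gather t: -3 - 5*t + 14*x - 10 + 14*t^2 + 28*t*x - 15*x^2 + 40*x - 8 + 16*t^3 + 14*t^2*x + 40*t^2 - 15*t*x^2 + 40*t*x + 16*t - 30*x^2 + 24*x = 16*t^3 + t^2*(14*x + 54) + t*(-15*x^2 + 68*x + 11) - 45*x^2 + 78*x - 21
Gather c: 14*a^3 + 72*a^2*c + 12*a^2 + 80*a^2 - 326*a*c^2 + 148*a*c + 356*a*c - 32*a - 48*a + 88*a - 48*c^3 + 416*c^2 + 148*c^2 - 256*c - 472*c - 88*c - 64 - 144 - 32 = 14*a^3 + 92*a^2 + 8*a - 48*c^3 + c^2*(564 - 326*a) + c*(72*a^2 + 504*a - 816) - 240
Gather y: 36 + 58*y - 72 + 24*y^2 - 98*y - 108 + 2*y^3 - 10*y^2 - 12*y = 2*y^3 + 14*y^2 - 52*y - 144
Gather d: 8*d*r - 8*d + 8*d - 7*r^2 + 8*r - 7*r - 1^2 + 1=8*d*r - 7*r^2 + r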